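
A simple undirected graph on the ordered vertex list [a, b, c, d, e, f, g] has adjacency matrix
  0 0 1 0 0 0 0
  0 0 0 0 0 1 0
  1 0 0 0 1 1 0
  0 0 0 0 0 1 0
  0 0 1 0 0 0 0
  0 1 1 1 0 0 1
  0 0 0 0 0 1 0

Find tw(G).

A width-1 tree decomposition is:
Bags: B1 = {c, f}  B2 = {c, e}  B3 = {b, f}  B4 = {d, f}  B5 = {a, c}  B6 = {f, g}
Tree: B1–B2, B1–B3, B1–B4, B1–B5, B3–B6
The largest bag has 2 vertices, giving width 1; this decomposition certifies tw(G) ≤ 1. Since G has at least one edge (e.g. f–c), it is not an edgeless graph, so tw(G) ≥ 1. Hence tw(G) = 1 exactly.

1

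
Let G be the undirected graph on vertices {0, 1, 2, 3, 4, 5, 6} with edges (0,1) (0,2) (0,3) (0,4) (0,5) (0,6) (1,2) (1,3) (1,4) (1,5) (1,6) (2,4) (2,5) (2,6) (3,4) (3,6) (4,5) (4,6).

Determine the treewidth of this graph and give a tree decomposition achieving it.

The largest bag has 5 vertices, giving width 4; this decomposition certifies tw(G) ≤ 4. Conversely, {0, 1, 2, 4, 5} is a clique of size 5, and the vertices of any clique must share a bag in every tree decomposition; so some bag has ≥ 5 vertices and tw(G) ≥ 4. Hence tw(G) = 4 exactly.

Treewidth 4.
One such decomposition:
Bags: B1 = {0, 1, 3, 4, 6}  B2 = {0, 1, 2, 4, 6}  B3 = {0, 1, 2, 4, 5}
Tree: B1–B2, B2–B3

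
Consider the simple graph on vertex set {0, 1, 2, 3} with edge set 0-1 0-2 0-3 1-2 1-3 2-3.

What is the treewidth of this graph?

A width-3 tree decomposition is:
Bags: B1 = {0, 1, 2, 3}
Tree: (single bag)
A single bag containing all 4 vertices is trivially a valid decomposition of width 3. On the other hand G contains the 4-clique {0, 1, 2, 3}. A clique must lie in a single bag of any decomposition, so no decomposition can have width below 3. The upper and lower bounds meet at 3, so that is the treewidth.

3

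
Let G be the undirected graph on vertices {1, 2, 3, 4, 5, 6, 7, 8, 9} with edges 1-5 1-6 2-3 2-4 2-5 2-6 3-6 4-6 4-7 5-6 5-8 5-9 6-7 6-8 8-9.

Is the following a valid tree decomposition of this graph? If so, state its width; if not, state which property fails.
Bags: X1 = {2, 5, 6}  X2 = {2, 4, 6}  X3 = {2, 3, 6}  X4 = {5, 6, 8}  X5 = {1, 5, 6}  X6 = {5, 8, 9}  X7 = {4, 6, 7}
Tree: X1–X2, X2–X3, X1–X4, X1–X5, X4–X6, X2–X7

Every vertex of G appears in some bag (union = {1, 2, 3, 4, 5, 6, 7, 8, 9}); every edge is covered by a bag; and for each vertex v the set of bags containing v is connected in the bag tree. The decomposition is therefore valid. The largest bag has 3 vertices, so the width is 2.

Yes; width 2.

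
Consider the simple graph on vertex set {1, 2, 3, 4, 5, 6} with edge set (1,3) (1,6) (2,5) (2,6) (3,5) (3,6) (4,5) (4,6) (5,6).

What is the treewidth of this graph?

2

A width-2 tree decomposition is:
Bags: B1 = {1, 3, 6}  B2 = {3, 5, 6}  B3 = {2, 5, 6}  B4 = {4, 5, 6}
Tree: B1–B2, B2–B3, B2–B4
The largest bag has 3 vertices, giving width 2; this decomposition certifies tw(G) ≤ 2. On the other hand G contains the 3-clique {1, 3, 6}. A clique must lie in a single bag of any decomposition, so no decomposition can have width below 2. Combining the bounds, tw(G) = 2.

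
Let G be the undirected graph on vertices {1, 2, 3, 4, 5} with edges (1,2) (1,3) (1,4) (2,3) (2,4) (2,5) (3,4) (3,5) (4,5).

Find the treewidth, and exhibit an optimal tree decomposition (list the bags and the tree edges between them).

Every bag has size at most 4, so the width is 4 − 1 = 3 and tw(G) ≤ 3. For the lower bound, the 4 vertices {1, 2, 3, 4} are pairwise adjacent, and any tree decomposition puts a clique entirely inside one bag — forcing width ≥ 3. The upper and lower bounds meet at 3, so that is the treewidth.

Treewidth 3.
One optimal decomposition is:
Bags: B1 = {1, 2, 3, 4}  B2 = {2, 3, 4, 5}
Tree: B1–B2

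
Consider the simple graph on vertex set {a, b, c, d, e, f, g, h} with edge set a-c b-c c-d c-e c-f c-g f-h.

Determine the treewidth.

A width-1 tree decomposition is:
Bags: B1 = {c, e}  B2 = {c, g}  B3 = {c, f}  B4 = {a, c}  B5 = {b, c}  B6 = {f, h}  B7 = {c, d}
Tree: B1–B2, B1–B3, B2–B4, B3–B5, B3–B6, B2–B7
Every bag has size at most 2, so the width is 2 − 1 = 1 and tw(G) ≤ 1. Any graph with an edge has treewidth ≥ 1, and G has the edge e–c. Combining the bounds, tw(G) = 1.

1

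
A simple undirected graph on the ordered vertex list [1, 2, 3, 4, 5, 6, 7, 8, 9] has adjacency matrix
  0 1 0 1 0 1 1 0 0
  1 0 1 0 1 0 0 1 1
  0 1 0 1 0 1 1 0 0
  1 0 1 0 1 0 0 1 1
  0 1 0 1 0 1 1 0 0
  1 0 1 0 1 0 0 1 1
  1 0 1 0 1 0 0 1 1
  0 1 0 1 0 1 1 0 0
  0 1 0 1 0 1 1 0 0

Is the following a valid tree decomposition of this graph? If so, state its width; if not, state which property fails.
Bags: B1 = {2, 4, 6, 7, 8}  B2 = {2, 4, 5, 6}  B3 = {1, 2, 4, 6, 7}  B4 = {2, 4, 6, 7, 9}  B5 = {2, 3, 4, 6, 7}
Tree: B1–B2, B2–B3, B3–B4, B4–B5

A tree decomposition must satisfy three properties: every vertex lies in some bag; for every edge, both endpoints lie together in some bag; and for every vertex, the bags containing it form a connected subtree. Here edge (7,5) lies in no bag, so the decomposition is invalid.

No — edge (7,5) lies in no bag.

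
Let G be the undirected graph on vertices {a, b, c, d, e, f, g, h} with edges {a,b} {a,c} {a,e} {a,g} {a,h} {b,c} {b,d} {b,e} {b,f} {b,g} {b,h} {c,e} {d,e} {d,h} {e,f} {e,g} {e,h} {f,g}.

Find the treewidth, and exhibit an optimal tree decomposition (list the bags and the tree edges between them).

Treewidth 3.
One optimal decomposition is:
Bags: B1 = {a, b, e, g}  B2 = {a, b, e, h}  B3 = {b, d, e, h}  B4 = {a, b, c, e}  B5 = {b, e, f, g}
Tree: B1–B2, B2–B3, B1–B4, B1–B5

The largest bag has 4 vertices, giving width 3; this decomposition certifies tw(G) ≤ 3. Conversely, {b, d, e, h} is a clique of size 4, and the vertices of any clique must share a bag in every tree decomposition; so some bag has ≥ 4 vertices and tw(G) ≥ 3. The upper and lower bounds meet at 3, so that is the treewidth.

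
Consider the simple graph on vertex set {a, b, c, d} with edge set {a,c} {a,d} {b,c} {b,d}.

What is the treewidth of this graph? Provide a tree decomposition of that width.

The largest bag has 3 vertices, giving width 2; this decomposition certifies tw(G) ≤ 2. Since b–d–a–c–b is a cycle in G, G is not acyclic. Forests are exactly the graphs of treewidth ≤ 1, so tw(G) ≥ 2. Therefore the treewidth is 2.

Treewidth 2.
One optimal decomposition is:
Bags: B1 = {a, b, d}  B2 = {a, b, c}
Tree: B1–B2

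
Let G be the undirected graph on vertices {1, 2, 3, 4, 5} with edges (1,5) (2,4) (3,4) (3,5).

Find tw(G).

A width-1 tree decomposition is:
Bags: B1 = {2, 4}  B2 = {3, 4}  B3 = {3, 5}  B4 = {1, 5}
Tree: B1–B2, B2–B3, B3–B4
The largest bag has 2 vertices, giving width 1; this decomposition certifies tw(G) ≤ 1. G has an edge, so its treewidth is at least 1. Hence tw(G) = 1 exactly.

1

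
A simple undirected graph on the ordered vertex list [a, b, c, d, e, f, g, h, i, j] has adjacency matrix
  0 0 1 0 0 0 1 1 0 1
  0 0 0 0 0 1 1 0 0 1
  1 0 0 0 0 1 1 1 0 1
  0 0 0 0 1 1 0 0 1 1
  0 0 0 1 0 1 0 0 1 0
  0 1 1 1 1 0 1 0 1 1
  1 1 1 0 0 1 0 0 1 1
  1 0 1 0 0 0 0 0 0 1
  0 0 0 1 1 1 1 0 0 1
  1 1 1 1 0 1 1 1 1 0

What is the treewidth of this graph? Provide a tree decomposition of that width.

Treewidth 3.
One optimal decomposition is:
Bags: B1 = {f, g, i, j}  B2 = {c, f, g, j}  B3 = {a, c, g, j}  B4 = {b, f, g, j}  B5 = {d, f, i, j}  B6 = {d, e, f, i}  B7 = {a, c, h, j}
Tree: B1–B2, B2–B3, B2–B4, B1–B5, B5–B6, B3–B7

Every bag has size at most 4, so the width is 4 − 1 = 3 and tw(G) ≤ 3. Conversely, {a, c, g, j} is a clique of size 4, and the vertices of any clique must share a bag in every tree decomposition; so some bag has ≥ 4 vertices and tw(G) ≥ 3. Combining the bounds, tw(G) = 3.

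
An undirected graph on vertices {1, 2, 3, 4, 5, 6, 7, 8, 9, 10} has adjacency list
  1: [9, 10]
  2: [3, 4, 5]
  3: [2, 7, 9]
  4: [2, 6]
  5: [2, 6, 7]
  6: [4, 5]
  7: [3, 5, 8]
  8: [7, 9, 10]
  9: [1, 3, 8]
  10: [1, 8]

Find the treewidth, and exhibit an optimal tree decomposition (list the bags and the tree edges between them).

Each bag holds 3 vertices, so the decomposition has width 2, which upper-bounds the treewidth. Since 4–6–5–2–4 is a cycle in G, G is not acyclic. Forests are exactly the graphs of treewidth ≤ 1, so tw(G) ≥ 2. Therefore the treewidth is 2.

Treewidth 2.
Bags: B1 = {2, 4, 6}  B2 = {2, 5, 6}  B3 = {2, 3, 5}  B4 = {3, 5, 7}  B5 = {3, 7, 9}  B6 = {7, 8, 9}  B7 = {1, 8, 9}  B8 = {1, 8, 10}
Tree: B1–B2, B2–B3, B3–B4, B4–B5, B5–B6, B6–B7, B7–B8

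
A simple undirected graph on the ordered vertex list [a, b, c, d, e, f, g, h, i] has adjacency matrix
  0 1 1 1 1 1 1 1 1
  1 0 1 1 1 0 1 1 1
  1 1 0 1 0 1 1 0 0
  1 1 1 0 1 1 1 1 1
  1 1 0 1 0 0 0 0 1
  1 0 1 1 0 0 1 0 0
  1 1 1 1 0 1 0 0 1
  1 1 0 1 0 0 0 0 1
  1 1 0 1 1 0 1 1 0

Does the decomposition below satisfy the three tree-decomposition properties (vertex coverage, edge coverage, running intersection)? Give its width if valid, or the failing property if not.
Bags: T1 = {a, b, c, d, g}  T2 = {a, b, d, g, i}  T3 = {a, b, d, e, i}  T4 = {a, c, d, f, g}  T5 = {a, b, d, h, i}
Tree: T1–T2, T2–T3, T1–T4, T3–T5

Yes; width 4.

Every vertex of G appears in some bag (union = {a, b, c, d, e, f, g, h, i}); every edge is covered by a bag; and for each vertex v the set of bags containing v is connected in the bag tree. The decomposition is therefore valid. The largest bag has 5 vertices, so the width is 4.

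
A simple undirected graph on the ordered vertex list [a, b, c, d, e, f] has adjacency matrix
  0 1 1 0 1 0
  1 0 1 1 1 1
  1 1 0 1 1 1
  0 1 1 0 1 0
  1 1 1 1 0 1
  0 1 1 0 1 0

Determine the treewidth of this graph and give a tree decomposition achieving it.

Treewidth 3.
One optimal decomposition is:
Bags: B1 = {b, c, e, f}  B2 = {a, b, c, e}  B3 = {b, c, d, e}
Tree: B1–B2, B1–B3

The largest bag has 4 vertices, giving width 3; this decomposition certifies tw(G) ≤ 3. For the lower bound, the 4 vertices {b, c, d, e} are pairwise adjacent, and any tree decomposition puts a clique entirely inside one bag — forcing width ≥ 3. Therefore the treewidth is 3.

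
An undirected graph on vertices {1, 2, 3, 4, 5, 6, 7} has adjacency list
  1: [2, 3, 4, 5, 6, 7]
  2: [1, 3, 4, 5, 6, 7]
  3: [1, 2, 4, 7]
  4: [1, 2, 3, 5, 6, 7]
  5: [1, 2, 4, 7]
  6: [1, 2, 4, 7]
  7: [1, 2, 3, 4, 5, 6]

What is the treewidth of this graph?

A width-4 tree decomposition is:
Bags: B1 = {1, 2, 4, 6, 7}  B2 = {1, 2, 3, 4, 7}  B3 = {1, 2, 4, 5, 7}
Tree: B1–B2, B1–B3
The largest bag has 5 vertices, giving width 4; this decomposition certifies tw(G) ≤ 4. Conversely, {1, 2, 3, 4, 7} is a clique of size 5, and the vertices of any clique must share a bag in every tree decomposition; so some bag has ≥ 5 vertices and tw(G) ≥ 4. Combining the bounds, tw(G) = 4.

4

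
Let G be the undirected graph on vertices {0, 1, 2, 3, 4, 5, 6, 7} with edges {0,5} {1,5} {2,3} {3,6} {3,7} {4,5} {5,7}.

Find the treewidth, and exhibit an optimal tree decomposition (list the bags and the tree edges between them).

Treewidth 1.
One optimal decomposition is:
Bags: B1 = {3, 7}  B2 = {3, 6}  B3 = {5, 7}  B4 = {1, 5}  B5 = {4, 5}  B6 = {2, 3}  B7 = {0, 5}
Tree: B1–B2, B1–B3, B3–B4, B4–B5, B2–B6, B4–B7

Each bag holds 2 vertices, so the decomposition has width 1, which upper-bounds the treewidth. Since G has at least one edge (e.g. 7–3), it is not an edgeless graph, so tw(G) ≥ 1. Hence tw(G) = 1 exactly.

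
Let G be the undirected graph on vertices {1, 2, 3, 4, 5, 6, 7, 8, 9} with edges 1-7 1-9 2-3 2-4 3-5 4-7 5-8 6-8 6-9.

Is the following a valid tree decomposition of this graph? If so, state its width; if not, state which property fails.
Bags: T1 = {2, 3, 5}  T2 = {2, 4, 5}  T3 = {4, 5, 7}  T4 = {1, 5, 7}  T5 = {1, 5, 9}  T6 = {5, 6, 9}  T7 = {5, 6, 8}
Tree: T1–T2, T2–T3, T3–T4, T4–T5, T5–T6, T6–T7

Yes; width 2.

Every vertex of G appears in some bag (union = {1, 2, 3, 4, 5, 6, 7, 8, 9}); every edge is covered by a bag; and for each vertex v the set of bags containing v is connected in the bag tree. The decomposition is therefore valid. The largest bag has 3 vertices, so the width is 2.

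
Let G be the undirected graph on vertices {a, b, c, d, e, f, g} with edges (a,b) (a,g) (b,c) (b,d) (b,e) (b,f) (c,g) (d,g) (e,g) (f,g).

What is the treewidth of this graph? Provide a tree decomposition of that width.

The largest bag has 3 vertices, giving width 2; this decomposition certifies tw(G) ≤ 2. Since g–d–b–a–g is a cycle in G, G is not acyclic. Forests are exactly the graphs of treewidth ≤ 1, so tw(G) ≥ 2. Hence tw(G) = 2 exactly.

Treewidth 2.
One optimal decomposition is:
Bags: B1 = {b, d, g}  B2 = {a, b, g}  B3 = {b, f, g}  B4 = {b, c, g}  B5 = {b, e, g}
Tree: B1–B2, B2–B3, B3–B4, B4–B5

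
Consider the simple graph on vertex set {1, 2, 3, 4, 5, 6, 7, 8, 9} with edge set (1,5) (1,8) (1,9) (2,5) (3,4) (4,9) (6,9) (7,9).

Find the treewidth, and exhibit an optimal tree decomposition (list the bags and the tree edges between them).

Treewidth 1.
One such decomposition:
Bags: B1 = {6, 9}  B2 = {4, 9}  B3 = {1, 9}  B4 = {7, 9}  B5 = {1, 8}  B6 = {3, 4}  B7 = {1, 5}  B8 = {2, 5}
Tree: B1–B2, B1–B3, B2–B4, B3–B5, B2–B6, B5–B7, B7–B8

The largest bag has 2 vertices, giving width 1; this decomposition certifies tw(G) ≤ 1. Since G has at least one edge (e.g. 6–9), it is not an edgeless graph, so tw(G) ≥ 1. Therefore the treewidth is 1.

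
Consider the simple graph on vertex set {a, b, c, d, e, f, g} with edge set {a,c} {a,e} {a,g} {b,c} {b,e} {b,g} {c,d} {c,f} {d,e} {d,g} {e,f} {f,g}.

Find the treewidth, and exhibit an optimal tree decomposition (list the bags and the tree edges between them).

Treewidth 3.
One optimal decomposition is:
Bags: B1 = {b, c, e, g}  B2 = {a, c, e, g}  B3 = {c, e, f, g}  B4 = {c, d, e, g}
Tree: B1–B2, B2–B3, B3–B4

Each bag holds 4 vertices, so the decomposition has width 3, which upper-bounds the treewidth. For the lower bound: the 4 vertex sets {b,g}, {a,c}, {e}, {f} are disjoint, each induces a connected subgraph, and every pair is joined by at least one edge of G. Contracting each set to a single vertex therefore yields K_{4} as a minor, and since treewidth is minor-monotone, tw(G) ≥ tw(K_{4}) = 3. Hence tw(G) = 3 exactly.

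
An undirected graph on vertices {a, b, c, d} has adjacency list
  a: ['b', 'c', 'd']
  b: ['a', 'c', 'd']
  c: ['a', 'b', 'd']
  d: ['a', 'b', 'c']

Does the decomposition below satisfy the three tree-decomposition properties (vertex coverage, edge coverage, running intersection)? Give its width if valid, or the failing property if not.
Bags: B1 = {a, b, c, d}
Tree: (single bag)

Checking the three conditions: (i) the bags cover all of {a, b, c, d}; (ii) for each edge, some bag contains both endpoints; (iii) the bags containing any fixed vertex form a subtree. All hold, so the decomposition is valid with width 4 − 1 = 3.

Yes; width 3.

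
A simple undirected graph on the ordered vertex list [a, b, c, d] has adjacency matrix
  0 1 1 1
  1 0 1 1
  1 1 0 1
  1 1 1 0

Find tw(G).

3

A width-3 tree decomposition is:
Bags: B1 = {a, b, c, d}
Tree: (single bag)
With just one bag of size 4, the width is 4 − 1 = 3, so tw(G) ≤ 3. Conversely, {a, b, c, d} is a clique of size 4, and the vertices of any clique must share a bag in every tree decomposition; so some bag has ≥ 4 vertices and tw(G) ≥ 3. The upper and lower bounds meet at 3, so that is the treewidth.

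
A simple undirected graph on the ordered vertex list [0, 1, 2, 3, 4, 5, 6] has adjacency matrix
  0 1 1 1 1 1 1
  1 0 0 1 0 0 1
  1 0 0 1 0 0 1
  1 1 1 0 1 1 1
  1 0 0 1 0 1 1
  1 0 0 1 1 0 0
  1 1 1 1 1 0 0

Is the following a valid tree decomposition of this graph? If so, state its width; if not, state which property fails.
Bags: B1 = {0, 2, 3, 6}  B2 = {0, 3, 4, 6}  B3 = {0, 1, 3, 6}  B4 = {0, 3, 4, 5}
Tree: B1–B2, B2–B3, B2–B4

Yes; width 3.

Checking the three conditions: (i) the bags cover all of {0, 1, 2, 3, 4, 5, 6}; (ii) for each edge, some bag contains both endpoints; (iii) the bags containing any fixed vertex form a subtree. All hold, so the decomposition is valid with width 4 − 1 = 3.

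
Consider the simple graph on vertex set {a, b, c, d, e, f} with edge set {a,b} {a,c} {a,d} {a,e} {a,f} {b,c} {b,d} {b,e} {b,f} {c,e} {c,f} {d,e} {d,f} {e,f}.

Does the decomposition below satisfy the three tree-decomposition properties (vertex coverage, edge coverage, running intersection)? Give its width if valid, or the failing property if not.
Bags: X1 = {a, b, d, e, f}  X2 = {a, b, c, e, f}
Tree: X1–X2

Yes; width 4.

Vertex coverage: the bags together contain {a, b, c, d, e, f}, the full vertex set. Edge coverage: each edge of G has both endpoints in at least one bag. Running intersection: for every vertex, the bags containing it form a connected subtree. All three properties hold, so this is a valid tree decomposition of width max|bag| − 1 = 4, and hence tw(G) ≤ 4.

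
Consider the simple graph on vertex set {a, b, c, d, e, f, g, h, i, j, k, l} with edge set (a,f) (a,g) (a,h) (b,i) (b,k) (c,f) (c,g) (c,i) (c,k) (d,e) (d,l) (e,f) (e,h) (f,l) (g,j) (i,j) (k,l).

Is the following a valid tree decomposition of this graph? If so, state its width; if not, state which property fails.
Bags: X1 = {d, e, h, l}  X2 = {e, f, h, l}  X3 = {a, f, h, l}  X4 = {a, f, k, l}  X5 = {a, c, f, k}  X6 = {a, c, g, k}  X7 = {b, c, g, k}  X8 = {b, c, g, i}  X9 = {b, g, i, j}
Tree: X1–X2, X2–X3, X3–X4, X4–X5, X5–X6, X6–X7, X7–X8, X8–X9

Every vertex of G appears in some bag (union = {a, b, c, d, e, f, g, h, i, j, k, l}); every edge is covered by a bag; and for each vertex v the set of bags containing v is connected in the bag tree. The decomposition is therefore valid. The largest bag has 4 vertices, so the width is 3.

Yes; width 3.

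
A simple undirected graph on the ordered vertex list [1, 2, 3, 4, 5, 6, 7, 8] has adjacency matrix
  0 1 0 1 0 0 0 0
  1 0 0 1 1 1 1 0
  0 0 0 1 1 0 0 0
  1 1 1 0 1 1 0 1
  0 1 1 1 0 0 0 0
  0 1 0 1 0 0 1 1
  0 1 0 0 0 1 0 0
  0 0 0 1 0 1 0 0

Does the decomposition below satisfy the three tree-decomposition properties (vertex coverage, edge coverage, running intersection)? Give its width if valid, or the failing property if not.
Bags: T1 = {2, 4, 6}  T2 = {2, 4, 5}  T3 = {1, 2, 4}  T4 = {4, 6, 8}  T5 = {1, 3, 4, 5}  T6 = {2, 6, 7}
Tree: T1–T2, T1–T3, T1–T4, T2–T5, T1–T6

A tree decomposition must satisfy three properties: every vertex lies in some bag; for every edge, both endpoints lie together in some bag; and for every vertex, the bags containing it form a connected subtree. Here bags containing vertex 1 are not connected in the tree, so the decomposition is invalid.

No — bags containing vertex 1 are not connected in the tree.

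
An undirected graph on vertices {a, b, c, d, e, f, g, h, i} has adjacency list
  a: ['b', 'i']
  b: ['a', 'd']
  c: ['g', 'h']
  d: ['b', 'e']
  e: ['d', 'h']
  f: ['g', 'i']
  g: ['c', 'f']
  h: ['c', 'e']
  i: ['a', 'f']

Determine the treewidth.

2

A width-2 tree decomposition is:
Bags: B1 = {a, f, i}  B2 = {a, b, f}  B3 = {b, d, f}  B4 = {d, e, f}  B5 = {e, f, h}  B6 = {c, f, h}  B7 = {c, f, g}
Tree: B1–B2, B2–B3, B3–B4, B4–B5, B5–B6, B6–B7
Every bag has size at most 3, so the width is 3 − 1 = 2 and tw(G) ≤ 2. Since f–i–a–b–d–e–h–c–g–f is a cycle in G, G is not acyclic. Forests are exactly the graphs of treewidth ≤ 1, so tw(G) ≥ 2. Combining the bounds, tw(G) = 2.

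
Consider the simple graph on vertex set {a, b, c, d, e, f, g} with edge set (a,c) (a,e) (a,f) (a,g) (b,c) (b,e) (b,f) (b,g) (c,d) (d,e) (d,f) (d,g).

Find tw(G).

3

A width-3 tree decomposition is:
Bags: B1 = {a, b, d, f}  B2 = {a, b, d, e}  B3 = {a, b, d, g}  B4 = {a, b, c, d}
Tree: B1–B2, B2–B3, B3–B4
Each bag holds 4 vertices, so the decomposition has width 3, which upper-bounds the treewidth. For the lower bound: the 4 vertex sets {b,f}, {a,e}, {d}, {g} are disjoint, each induces a connected subgraph, and every pair is joined by at least one edge of G. Contracting each set to a single vertex therefore yields K_{4} as a minor, and since treewidth is minor-monotone, tw(G) ≥ tw(K_{4}) = 3. Therefore the treewidth is 3.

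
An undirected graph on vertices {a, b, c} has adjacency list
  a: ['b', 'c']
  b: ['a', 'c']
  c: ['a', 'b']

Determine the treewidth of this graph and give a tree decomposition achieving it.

A single bag containing all 3 vertices is trivially a valid decomposition of width 2. Conversely, {a, b, c} is a clique of size 3, and the vertices of any clique must share a bag in every tree decomposition; so some bag has ≥ 3 vertices and tw(G) ≥ 2. Therefore the treewidth is 2.

Treewidth 2.
One such decomposition:
Bags: B1 = {a, b, c}
Tree: (single bag)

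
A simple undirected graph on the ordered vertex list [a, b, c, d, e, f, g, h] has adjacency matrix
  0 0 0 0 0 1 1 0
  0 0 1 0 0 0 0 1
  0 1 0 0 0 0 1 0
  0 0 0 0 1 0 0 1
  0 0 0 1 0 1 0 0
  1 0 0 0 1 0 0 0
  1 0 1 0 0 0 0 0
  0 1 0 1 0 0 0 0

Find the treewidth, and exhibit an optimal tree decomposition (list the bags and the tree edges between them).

Treewidth 2.
Bags: B1 = {b, c, h}  B2 = {c, g, h}  B3 = {a, g, h}  B4 = {a, f, h}  B5 = {e, f, h}  B6 = {d, e, h}
Tree: B1–B2, B2–B3, B3–B4, B4–B5, B5–B6

The largest bag has 3 vertices, giving width 2; this decomposition certifies tw(G) ≤ 2. Since h–b–c–g–a–f–e–d–h is a cycle in G, G is not acyclic. Forests are exactly the graphs of treewidth ≤ 1, so tw(G) ≥ 2. Therefore the treewidth is 2.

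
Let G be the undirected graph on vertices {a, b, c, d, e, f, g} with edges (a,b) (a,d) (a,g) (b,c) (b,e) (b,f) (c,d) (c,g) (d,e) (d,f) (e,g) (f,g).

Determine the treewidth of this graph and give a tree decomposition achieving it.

Treewidth 3.
One such decomposition:
Bags: B1 = {b, c, d, g}  B2 = {b, d, e, g}  B3 = {b, d, f, g}  B4 = {a, b, d, g}
Tree: B1–B2, B2–B3, B3–B4

The largest bag has 4 vertices, giving width 3; this decomposition certifies tw(G) ≤ 3. For the lower bound: the 4 vertex sets {b,c}, {e,g}, {d}, {f} are disjoint, each induces a connected subgraph, and every pair is joined by at least one edge of G. Contracting each set to a single vertex therefore yields K_{4} as a minor, and since treewidth is minor-monotone, tw(G) ≥ tw(K_{4}) = 3. Combining the bounds, tw(G) = 3.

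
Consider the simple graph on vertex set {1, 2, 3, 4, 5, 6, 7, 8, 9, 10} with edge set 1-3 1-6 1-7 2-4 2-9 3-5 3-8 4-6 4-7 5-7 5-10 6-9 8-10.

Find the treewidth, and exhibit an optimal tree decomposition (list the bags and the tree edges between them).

Every bag has size at most 3, so the width is 3 − 1 = 2 and tw(G) ≤ 2. The edges 2–9–6–4–2 form a cycle, so G is not a tree and its treewidth is at least 2. The upper and lower bounds meet at 2, so that is the treewidth.

Treewidth 2.
One optimal decomposition is:
Bags: B1 = {2, 4, 9}  B2 = {4, 6, 9}  B3 = {4, 6, 7}  B4 = {1, 6, 7}  B5 = {1, 5, 7}  B6 = {1, 3, 5}  B7 = {3, 5, 10}  B8 = {3, 8, 10}
Tree: B1–B2, B2–B3, B3–B4, B4–B5, B5–B6, B6–B7, B7–B8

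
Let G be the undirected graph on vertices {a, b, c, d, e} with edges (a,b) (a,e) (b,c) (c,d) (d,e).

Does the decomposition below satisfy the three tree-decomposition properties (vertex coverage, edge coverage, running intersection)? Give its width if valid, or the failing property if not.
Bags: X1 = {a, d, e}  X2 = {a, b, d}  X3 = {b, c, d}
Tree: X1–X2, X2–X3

Checking the three conditions: (i) the bags cover all of {a, b, c, d, e}; (ii) for each edge, some bag contains both endpoints; (iii) the bags containing any fixed vertex form a subtree. All hold, so the decomposition is valid with width 3 − 1 = 2.

Yes; width 2.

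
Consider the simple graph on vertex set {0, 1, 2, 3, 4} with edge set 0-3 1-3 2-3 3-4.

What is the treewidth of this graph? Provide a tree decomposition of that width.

Treewidth 1.
One such decomposition:
Bags: B1 = {1, 3}  B2 = {3, 4}  B3 = {0, 3}  B4 = {2, 3}
Tree: B1–B2, B1–B3, B1–B4

Every bag has size at most 2, so the width is 2 − 1 = 1 and tw(G) ≤ 1. Any graph with an edge has treewidth ≥ 1, and G has the edge 1–3. Therefore the treewidth is 1.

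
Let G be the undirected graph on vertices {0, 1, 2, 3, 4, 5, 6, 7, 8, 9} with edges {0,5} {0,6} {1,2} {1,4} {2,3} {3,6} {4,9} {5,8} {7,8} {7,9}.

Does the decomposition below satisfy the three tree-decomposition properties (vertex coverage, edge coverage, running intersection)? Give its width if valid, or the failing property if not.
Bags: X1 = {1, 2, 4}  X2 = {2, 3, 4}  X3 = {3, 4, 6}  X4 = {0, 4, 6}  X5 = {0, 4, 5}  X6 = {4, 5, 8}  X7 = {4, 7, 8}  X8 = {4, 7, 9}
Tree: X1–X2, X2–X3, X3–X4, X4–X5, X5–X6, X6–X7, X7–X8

Yes; width 2.

Checking the three conditions: (i) the bags cover all of {0, 1, 2, 3, 4, 5, 6, 7, 8, 9}; (ii) for each edge, some bag contains both endpoints; (iii) the bags containing any fixed vertex form a subtree. All hold, so the decomposition is valid with width 3 − 1 = 2.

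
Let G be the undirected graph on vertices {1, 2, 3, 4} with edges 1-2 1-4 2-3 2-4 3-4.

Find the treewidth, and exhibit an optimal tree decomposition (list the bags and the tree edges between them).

Treewidth 2.
One such decomposition:
Bags: B1 = {1, 2, 4}  B2 = {2, 3, 4}
Tree: B1–B2

Each bag holds 3 vertices, so the decomposition has width 2, which upper-bounds the treewidth. On the other hand G contains the 3-clique {1, 2, 4}. A clique must lie in a single bag of any decomposition, so no decomposition can have width below 2. Therefore the treewidth is 2.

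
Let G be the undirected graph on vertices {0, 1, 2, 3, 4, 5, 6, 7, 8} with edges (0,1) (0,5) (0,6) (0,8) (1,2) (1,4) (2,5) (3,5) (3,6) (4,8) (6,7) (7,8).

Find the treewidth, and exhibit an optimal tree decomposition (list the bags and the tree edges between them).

Treewidth 3.
One optimal decomposition is:
Bags: B1 = {4, 6, 7, 8}  B2 = {0, 4, 6, 8}  B3 = {0, 1, 4, 6}  B4 = {0, 1, 3, 6}  B5 = {0, 1, 3, 5}  B6 = {1, 2, 3, 5}
Tree: B1–B2, B2–B3, B3–B4, B4–B5, B5–B6

Each bag holds 4 vertices, so the decomposition has width 3, which upper-bounds the treewidth. For the lower bound: the 4 vertex sets {4,7,8}, {6}, {0}, {1,2,3,5} are disjoint, each induces a connected subgraph, and every pair is joined by at least one edge of G. Contracting each set to a single vertex therefore yields K_{4} as a minor, and since treewidth is minor-monotone, tw(G) ≥ tw(K_{4}) = 3. The upper and lower bounds meet at 3, so that is the treewidth.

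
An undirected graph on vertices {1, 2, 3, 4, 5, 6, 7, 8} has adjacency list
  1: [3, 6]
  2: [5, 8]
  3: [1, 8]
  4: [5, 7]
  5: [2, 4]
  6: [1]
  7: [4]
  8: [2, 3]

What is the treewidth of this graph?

1

A width-1 tree decomposition is:
Bags: B1 = {4, 7}  B2 = {4, 5}  B3 = {2, 5}  B4 = {2, 8}  B5 = {3, 8}  B6 = {1, 3}  B7 = {1, 6}
Tree: B1–B2, B2–B3, B3–B4, B4–B5, B5–B6, B6–B7
Each bag holds 2 vertices, so the decomposition has width 1, which upper-bounds the treewidth. G has an edge, so its treewidth is at least 1. The upper and lower bounds meet at 1, so that is the treewidth.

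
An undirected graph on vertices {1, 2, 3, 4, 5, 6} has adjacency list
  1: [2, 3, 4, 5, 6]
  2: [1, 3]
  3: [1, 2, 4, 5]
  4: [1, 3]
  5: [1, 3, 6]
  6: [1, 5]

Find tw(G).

A width-2 tree decomposition is:
Bags: B1 = {1, 2, 3}  B2 = {1, 3, 4}  B3 = {1, 3, 5}  B4 = {1, 5, 6}
Tree: B1–B2, B1–B3, B3–B4
Each bag holds 3 vertices, so the decomposition has width 2, which upper-bounds the treewidth. On the other hand G contains the 3-clique {1, 2, 3}. A clique must lie in a single bag of any decomposition, so no decomposition can have width below 2. Combining the bounds, tw(G) = 2.

2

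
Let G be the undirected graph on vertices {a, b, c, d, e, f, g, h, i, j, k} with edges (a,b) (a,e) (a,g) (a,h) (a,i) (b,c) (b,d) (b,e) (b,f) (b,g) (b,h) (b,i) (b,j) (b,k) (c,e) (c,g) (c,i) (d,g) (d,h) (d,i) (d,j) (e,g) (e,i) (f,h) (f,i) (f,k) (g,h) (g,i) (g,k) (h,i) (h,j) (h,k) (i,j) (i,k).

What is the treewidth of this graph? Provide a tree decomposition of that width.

Treewidth 4.
Bags: B1 = {b, g, h, i, k}  B2 = {b, d, g, h, i}  B3 = {a, b, g, h, i}  B4 = {b, f, h, i, k}  B5 = {a, b, e, g, i}  B6 = {b, d, h, i, j}  B7 = {b, c, e, g, i}
Tree: B1–B2, B1–B3, B1–B4, B3–B5, B2–B6, B5–B7

The largest bag has 5 vertices, giving width 4; this decomposition certifies tw(G) ≤ 4. Conversely, {b, c, e, g, i} is a clique of size 5, and the vertices of any clique must share a bag in every tree decomposition; so some bag has ≥ 5 vertices and tw(G) ≥ 4. The upper and lower bounds meet at 4, so that is the treewidth.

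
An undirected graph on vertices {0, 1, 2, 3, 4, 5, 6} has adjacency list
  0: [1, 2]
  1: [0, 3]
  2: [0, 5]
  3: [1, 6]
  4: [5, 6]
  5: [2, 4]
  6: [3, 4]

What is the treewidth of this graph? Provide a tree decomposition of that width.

Treewidth 2.
One optimal decomposition is:
Bags: B1 = {0, 1, 2}  B2 = {1, 2, 3}  B3 = {2, 3, 6}  B4 = {2, 4, 6}  B5 = {2, 4, 5}
Tree: B1–B2, B2–B3, B3–B4, B4–B5

The largest bag has 3 vertices, giving width 2; this decomposition certifies tw(G) ≤ 2. Since 2–0–1–3–6–4–5–2 is a cycle in G, G is not acyclic. Forests are exactly the graphs of treewidth ≤ 1, so tw(G) ≥ 2. Hence tw(G) = 2 exactly.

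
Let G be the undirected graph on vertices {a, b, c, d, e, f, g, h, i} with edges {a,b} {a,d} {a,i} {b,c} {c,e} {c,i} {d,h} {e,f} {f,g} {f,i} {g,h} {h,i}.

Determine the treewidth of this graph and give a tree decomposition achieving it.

The largest bag has 4 vertices, giving width 3; this decomposition certifies tw(G) ≤ 3. For the lower bound: the 4 vertex sets {b,c,e}, {f}, {i}, {a,d,g,h} are disjoint, each induces a connected subgraph, and every pair is joined by at least one edge of G. Contracting each set to a single vertex therefore yields K_{4} as a minor, and since treewidth is minor-monotone, tw(G) ≥ tw(K_{4}) = 3. Combining the bounds, tw(G) = 3.

Treewidth 3.
Bags: B1 = {b, c, e, f}  B2 = {b, c, f, i}  B3 = {a, b, f, i}  B4 = {a, f, g, i}  B5 = {a, g, h, i}  B6 = {a, d, g, h}
Tree: B1–B2, B2–B3, B3–B4, B4–B5, B5–B6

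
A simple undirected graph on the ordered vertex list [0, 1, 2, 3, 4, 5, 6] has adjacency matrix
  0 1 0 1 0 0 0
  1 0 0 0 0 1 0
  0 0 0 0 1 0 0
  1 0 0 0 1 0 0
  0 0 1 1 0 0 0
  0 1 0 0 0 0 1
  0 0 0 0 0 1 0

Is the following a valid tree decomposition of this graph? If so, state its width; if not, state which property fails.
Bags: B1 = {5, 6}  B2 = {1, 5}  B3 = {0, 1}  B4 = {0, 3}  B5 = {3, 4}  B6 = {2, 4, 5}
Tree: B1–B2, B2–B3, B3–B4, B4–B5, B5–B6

No — bags containing vertex 5 are not connected in the tree.

A tree decomposition must satisfy three properties: every vertex lies in some bag; for every edge, both endpoints lie together in some bag; and for every vertex, the bags containing it form a connected subtree. Here bags containing vertex 5 are not connected in the tree, so the decomposition is invalid.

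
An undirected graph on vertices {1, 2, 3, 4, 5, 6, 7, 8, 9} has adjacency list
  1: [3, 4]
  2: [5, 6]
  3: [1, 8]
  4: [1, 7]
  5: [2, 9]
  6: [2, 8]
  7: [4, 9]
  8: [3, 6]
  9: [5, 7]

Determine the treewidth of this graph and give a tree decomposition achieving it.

Treewidth 2.
One such decomposition:
Bags: B1 = {5, 7, 9}  B2 = {2, 5, 7}  B3 = {2, 6, 7}  B4 = {6, 7, 8}  B5 = {3, 7, 8}  B6 = {1, 3, 7}  B7 = {1, 4, 7}
Tree: B1–B2, B2–B3, B3–B4, B4–B5, B5–B6, B6–B7

The largest bag has 3 vertices, giving width 2; this decomposition certifies tw(G) ≤ 2. The edges 7–9–5–2–6–8–3–1–4–7 form a cycle, so G is not a tree and its treewidth is at least 2. Combining the bounds, tw(G) = 2.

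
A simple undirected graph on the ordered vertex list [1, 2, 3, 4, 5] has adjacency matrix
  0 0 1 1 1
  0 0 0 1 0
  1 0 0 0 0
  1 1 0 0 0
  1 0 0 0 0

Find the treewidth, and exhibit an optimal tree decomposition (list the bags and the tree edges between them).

Every bag has size at most 2, so the width is 2 − 1 = 1 and tw(G) ≤ 1. G has an edge, so its treewidth is at least 1. Combining the bounds, tw(G) = 1.

Treewidth 1.
One such decomposition:
Bags: B1 = {2, 4}  B2 = {1, 4}  B3 = {1, 5}  B4 = {1, 3}
Tree: B1–B2, B2–B3, B2–B4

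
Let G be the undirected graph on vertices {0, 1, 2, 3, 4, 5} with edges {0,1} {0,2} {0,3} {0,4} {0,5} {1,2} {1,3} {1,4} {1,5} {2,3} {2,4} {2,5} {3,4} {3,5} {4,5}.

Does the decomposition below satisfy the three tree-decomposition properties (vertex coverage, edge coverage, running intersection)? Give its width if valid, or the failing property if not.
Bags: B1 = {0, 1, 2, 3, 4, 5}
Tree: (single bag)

Yes; width 5.

Checking the three conditions: (i) the bags cover all of {0, 1, 2, 3, 4, 5}; (ii) for each edge, some bag contains both endpoints; (iii) the bags containing any fixed vertex form a subtree. All hold, so the decomposition is valid with width 6 − 1 = 5.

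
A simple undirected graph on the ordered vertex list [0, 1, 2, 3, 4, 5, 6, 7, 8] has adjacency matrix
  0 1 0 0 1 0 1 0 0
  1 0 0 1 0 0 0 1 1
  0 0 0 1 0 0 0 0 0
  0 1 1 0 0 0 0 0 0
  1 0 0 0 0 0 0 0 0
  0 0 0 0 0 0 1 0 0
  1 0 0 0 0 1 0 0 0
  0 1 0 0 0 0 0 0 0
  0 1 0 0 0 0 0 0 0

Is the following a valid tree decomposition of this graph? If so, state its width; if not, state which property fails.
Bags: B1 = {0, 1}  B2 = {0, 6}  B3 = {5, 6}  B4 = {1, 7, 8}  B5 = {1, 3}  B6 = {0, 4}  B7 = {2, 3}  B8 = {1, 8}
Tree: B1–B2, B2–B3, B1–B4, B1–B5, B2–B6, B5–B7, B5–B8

A tree decomposition must satisfy three properties: every vertex lies in some bag; for every edge, both endpoints lie together in some bag; and for every vertex, the bags containing it form a connected subtree. Here bags containing vertex 8 are not connected in the tree, so the decomposition is invalid.

No — bags containing vertex 8 are not connected in the tree.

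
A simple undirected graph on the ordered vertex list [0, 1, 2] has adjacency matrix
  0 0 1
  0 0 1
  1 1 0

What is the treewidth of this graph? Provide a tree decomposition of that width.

Treewidth 1.
One optimal decomposition is:
Bags: B1 = {1, 2}  B2 = {0, 2}
Tree: B1–B2

Every bag has size at most 2, so the width is 2 − 1 = 1 and tw(G) ≤ 1. Since G has at least one edge (e.g. 2–1), it is not an edgeless graph, so tw(G) ≥ 1. Hence tw(G) = 1 exactly.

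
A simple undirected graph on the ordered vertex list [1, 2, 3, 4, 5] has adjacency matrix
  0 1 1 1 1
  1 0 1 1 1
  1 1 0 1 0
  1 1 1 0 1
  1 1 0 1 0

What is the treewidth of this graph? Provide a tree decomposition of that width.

Treewidth 3.
Bags: B1 = {1, 2, 3, 4}  B2 = {1, 2, 4, 5}
Tree: B1–B2

Each bag holds 4 vertices, so the decomposition has width 3, which upper-bounds the treewidth. On the other hand G contains the 4-clique {1, 2, 3, 4}. A clique must lie in a single bag of any decomposition, so no decomposition can have width below 3. Therefore the treewidth is 3.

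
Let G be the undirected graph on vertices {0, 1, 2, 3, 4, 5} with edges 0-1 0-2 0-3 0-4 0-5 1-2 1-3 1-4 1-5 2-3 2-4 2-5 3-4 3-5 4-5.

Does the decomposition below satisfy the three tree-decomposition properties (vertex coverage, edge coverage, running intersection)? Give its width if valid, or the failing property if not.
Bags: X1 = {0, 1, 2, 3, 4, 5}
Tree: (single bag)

Checking the three conditions: (i) the bags cover all of {0, 1, 2, 3, 4, 5}; (ii) for each edge, some bag contains both endpoints; (iii) the bags containing any fixed vertex form a subtree. All hold, so the decomposition is valid with width 6 − 1 = 5.

Yes; width 5.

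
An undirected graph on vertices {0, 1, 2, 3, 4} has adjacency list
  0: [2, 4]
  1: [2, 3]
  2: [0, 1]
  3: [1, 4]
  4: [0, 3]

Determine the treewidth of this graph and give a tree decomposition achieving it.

Every bag has size at most 3, so the width is 3 − 1 = 2 and tw(G) ≤ 2. Since 1–2–0–4–3–1 is a cycle in G, G is not acyclic. Forests are exactly the graphs of treewidth ≤ 1, so tw(G) ≥ 2. Combining the bounds, tw(G) = 2.

Treewidth 2.
Bags: B1 = {0, 1, 2}  B2 = {0, 1, 4}  B3 = {1, 3, 4}
Tree: B1–B2, B2–B3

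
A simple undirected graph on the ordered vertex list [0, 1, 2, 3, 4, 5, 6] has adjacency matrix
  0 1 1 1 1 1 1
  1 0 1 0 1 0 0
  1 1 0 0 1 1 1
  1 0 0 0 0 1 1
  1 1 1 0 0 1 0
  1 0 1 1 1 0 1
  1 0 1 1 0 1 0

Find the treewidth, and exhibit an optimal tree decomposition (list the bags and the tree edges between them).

Treewidth 3.
One such decomposition:
Bags: B1 = {0, 3, 5, 6}  B2 = {0, 2, 5, 6}  B3 = {0, 2, 4, 5}  B4 = {0, 1, 2, 4}
Tree: B1–B2, B2–B3, B3–B4

Every bag has size at most 4, so the width is 4 − 1 = 3 and tw(G) ≤ 3. On the other hand G contains the 4-clique {0, 1, 2, 4}. A clique must lie in a single bag of any decomposition, so no decomposition can have width below 3. Combining the bounds, tw(G) = 3.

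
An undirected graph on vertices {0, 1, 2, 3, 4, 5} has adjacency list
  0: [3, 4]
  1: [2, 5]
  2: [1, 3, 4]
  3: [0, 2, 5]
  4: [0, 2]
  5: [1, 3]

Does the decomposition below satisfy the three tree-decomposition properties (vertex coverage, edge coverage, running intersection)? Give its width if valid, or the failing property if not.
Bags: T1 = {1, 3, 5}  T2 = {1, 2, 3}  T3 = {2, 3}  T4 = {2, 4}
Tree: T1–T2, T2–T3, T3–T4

No — vertex 0 appears in no bag.

A tree decomposition must satisfy three properties: every vertex lies in some bag; for every edge, both endpoints lie together in some bag; and for every vertex, the bags containing it form a connected subtree. Here vertex 0 appears in no bag, so the decomposition is invalid.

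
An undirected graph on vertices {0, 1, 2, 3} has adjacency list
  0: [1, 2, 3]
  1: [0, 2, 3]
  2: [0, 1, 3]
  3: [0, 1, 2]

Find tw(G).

3

A width-3 tree decomposition is:
Bags: B1 = {0, 1, 2, 3}
Tree: (single bag)
With just one bag of size 4, the width is 4 − 1 = 3, so tw(G) ≤ 3. Conversely, {0, 1, 2, 3} is a clique of size 4, and the vertices of any clique must share a bag in every tree decomposition; so some bag has ≥ 4 vertices and tw(G) ≥ 3. Combining the bounds, tw(G) = 3.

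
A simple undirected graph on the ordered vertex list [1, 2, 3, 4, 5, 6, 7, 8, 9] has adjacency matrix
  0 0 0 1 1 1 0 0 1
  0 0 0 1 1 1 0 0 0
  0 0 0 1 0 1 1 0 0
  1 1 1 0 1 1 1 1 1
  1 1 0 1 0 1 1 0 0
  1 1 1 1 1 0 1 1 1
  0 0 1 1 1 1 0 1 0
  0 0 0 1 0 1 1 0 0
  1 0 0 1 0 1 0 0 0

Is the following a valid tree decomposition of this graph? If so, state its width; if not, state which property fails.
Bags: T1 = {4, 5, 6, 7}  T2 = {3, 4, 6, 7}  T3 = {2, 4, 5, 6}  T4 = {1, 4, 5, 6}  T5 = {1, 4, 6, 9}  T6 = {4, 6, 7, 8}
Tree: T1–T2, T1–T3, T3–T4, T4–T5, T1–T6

Vertex coverage: the bags together contain {1, 2, 3, 4, 5, 6, 7, 8, 9}, the full vertex set. Edge coverage: each edge of G has both endpoints in at least one bag. Running intersection: for every vertex, the bags containing it form a connected subtree. All three properties hold, so this is a valid tree decomposition of width max|bag| − 1 = 3, and hence tw(G) ≤ 3.

Yes; width 3.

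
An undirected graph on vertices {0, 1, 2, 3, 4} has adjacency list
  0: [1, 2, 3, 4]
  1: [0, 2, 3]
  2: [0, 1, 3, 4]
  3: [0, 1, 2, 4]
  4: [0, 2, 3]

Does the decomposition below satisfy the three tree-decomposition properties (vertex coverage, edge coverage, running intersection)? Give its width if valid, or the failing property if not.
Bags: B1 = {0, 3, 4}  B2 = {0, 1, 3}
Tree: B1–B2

No — vertex 2 appears in no bag.

A tree decomposition must satisfy three properties: every vertex lies in some bag; for every edge, both endpoints lie together in some bag; and for every vertex, the bags containing it form a connected subtree. Here vertex 2 appears in no bag, so the decomposition is invalid.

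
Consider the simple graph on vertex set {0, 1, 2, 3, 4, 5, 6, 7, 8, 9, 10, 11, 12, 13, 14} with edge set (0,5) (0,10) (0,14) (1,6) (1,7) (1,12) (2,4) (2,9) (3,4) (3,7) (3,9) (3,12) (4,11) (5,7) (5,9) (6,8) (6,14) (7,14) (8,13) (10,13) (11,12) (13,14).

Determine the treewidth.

A width-3 tree decomposition is:
Bags: B1 = {6, 8, 10, 13}  B2 = {6, 10, 13, 14}  B3 = {0, 6, 10, 14}  B4 = {0, 1, 6, 14}  B5 = {0, 1, 7, 14}  B6 = {0, 1, 5, 7}  B7 = {1, 5, 7, 12}  B8 = {3, 5, 7, 12}  B9 = {3, 5, 9, 12}  B10 = {3, 9, 11, 12}  B11 = {3, 4, 9, 11}  B12 = {2, 4, 9, 11}
Tree: B1–B2, B2–B3, B3–B4, B4–B5, B5–B6, B6–B7, B7–B8, B8–B9, B9–B10, B10–B11, B11–B12
Each bag holds 4 vertices, so the decomposition has width 3, which upper-bounds the treewidth. For the lower bound: the 4 vertex sets {8,10,13}, {6}, {14}, {0,1,5,7} are disjoint, each induces a connected subgraph, and every pair is joined by at least one edge of G. Contracting each set to a single vertex therefore yields K_{4} as a minor, and since treewidth is minor-monotone, tw(G) ≥ tw(K_{4}) = 3. Combining the bounds, tw(G) = 3.

3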